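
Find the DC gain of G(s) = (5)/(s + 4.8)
DC gain = G(0) = num(0)/den(0) = 5/4.8 = 1.042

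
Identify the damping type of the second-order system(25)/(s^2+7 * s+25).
Standard form: ωn²/(s²+2ζωn·s+ωn²) gives ωn=5, ζ=0.7.
Underdamped (ζ = 0.7 < 1)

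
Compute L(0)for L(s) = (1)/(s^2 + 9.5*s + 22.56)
DC gain = L(0) = num(0)/den(0) = 1/22.56 = 0.04433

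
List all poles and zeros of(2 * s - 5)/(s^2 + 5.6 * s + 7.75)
Set denominator = 0: s^2 + 5.6*s + 7.75 = (s + 2.5)(s + 3.1) = 0 → Poles: -2.5, -3.1
Set numerator = 0: 2*s - 5 = 0 → Zeros: 2.5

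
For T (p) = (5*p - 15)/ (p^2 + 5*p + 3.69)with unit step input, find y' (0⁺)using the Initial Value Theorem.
IVT: y'(0⁺) = lim_{p→∞} p²·Y(p) = lim_{p→∞} p·T(p).
deg(num) = 1, deg(den) = 2, relative degree = 1, so p·T(p) → (leading num)/(leading den) = 5/1 = 5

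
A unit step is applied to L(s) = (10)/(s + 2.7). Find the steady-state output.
FVT: lim_{t→∞} y(t) = lim_{s→0} s*Y(s) where Y(s) = L(s)/s.
= lim_{s→0} L(s) = L(0) = num(0)/den(0) = 10/2.7 = 3.704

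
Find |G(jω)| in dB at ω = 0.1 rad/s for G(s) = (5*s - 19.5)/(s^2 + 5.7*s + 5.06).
Substitute s = j*0.1: G(j0.1) = -3.80178 + 0.528121j.
|G(j0.1)| = sqrt(Re² + Im²) = 3.838.
20*log₁₀(3.838) = 11.68 dB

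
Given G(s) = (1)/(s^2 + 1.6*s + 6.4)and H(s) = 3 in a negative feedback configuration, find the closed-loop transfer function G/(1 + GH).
Closed-loop T = G/(1+GH).
Numerator: G_num * H_den = 1.
Denominator: G_den * H_den + G_num * H_num = (s^2 + 1.6*s + 6.4) + (3) = s^2 + 1.6*s + 9.4.
T(s) = (1)/(s^2 + 1.6*s + 9.4)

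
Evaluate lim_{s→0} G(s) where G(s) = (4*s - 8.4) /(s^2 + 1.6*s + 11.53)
DC gain = G(0) = num(0)/den(0) = -8.4/11.53 = -0.7285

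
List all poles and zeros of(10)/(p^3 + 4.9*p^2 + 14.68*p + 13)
Set denominator = 0: p^3 + 4.9*p^2 + 14.68*p + 13 = (p + 1.3)(p^2 + 3.6*p + 10) = 0 → Poles: -1.3, -1.8 + 2.6j, -1.8 - 2.6j
Numerator is a nonzero constant (10) → Zeros: none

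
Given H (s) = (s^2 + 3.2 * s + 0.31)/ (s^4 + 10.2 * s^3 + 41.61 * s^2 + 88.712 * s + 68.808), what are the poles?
Set denominator = 0: s^4 + 10.2*s^3 + 41.61*s^2 + 88.712*s + 68.808 = (s + 4.7)(s + 1.5)(s^2 + 4*s + 9.76) = 0 → Poles: -1.5, -2 + 2.4j, -2 - 2.4j, -4.7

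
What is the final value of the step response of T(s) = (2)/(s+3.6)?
FVT: lim_{t→∞} y(t) = lim_{s→0} s*Y(s) where Y(s) = T(s)/s.
= lim_{s→0} T(s) = T(0) = num(0)/den(0) = 2/3.6 = 0.5556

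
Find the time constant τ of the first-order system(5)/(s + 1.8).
First-order system: τ = -1/pole. Pole = -1.8. τ = -1/(-1.8) = 0.5556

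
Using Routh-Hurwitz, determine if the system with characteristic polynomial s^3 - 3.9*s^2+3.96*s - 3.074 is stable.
Routh array:
s^3: [1, 3.96]; s^2: [-3.9, -3.074]; s^1: [3.17179]; s^0: [-3.074]
First column: [1, -3.9, 3.17179, -3.074]. Sign changes = 3.
No, unstable (3 RHP root(s))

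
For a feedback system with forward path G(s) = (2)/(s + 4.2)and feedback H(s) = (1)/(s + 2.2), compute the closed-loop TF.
Closed-loop T = G/(1+GH).
Numerator: G_num * H_den = 2*s + 4.4.
Denominator: G_den * H_den + G_num * H_num = (s^2 + 6.4*s + 9.24) + (2) = s^2 + 6.4*s + 11.24.
T(s) = (2*s + 4.4)/(s^2 + 6.4*s + 11.24)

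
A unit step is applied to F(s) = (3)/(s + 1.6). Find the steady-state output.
FVT: lim_{t→∞} y(t) = lim_{s→0} s*Y(s) where Y(s) = F(s)/s.
= lim_{s→0} F(s) = F(0) = num(0)/den(0) = 3/1.6 = 1.875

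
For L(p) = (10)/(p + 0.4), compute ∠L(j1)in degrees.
Substitute p = j*1: L(j1) = 3.44828 - 8.62069j.
∠L(j1) = atan2(Im, Re) = atan2(-8.62069, 3.44828) = -68.20°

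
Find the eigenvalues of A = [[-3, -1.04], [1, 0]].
Eigenvalues solve det(λI - A) = 0.
Characteristic polynomial: λ^2 + 3*λ + 1.04 = 0.
Factor: (λ + 0.4)(λ + 2.6) = 0.
Roots: -0.4, -2.6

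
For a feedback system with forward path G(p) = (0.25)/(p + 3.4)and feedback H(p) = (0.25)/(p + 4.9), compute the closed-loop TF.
Closed-loop T = G/(1+GH).
Numerator: G_num * H_den = 0.25*p + 1.225.
Denominator: G_den * H_den + G_num * H_num = (p^2 + 8.3*p + 16.66) + (0.0625) = p^2 + 8.3*p + 16.7225.
T(p) = (0.25*p + 1.225)/(p^2 + 8.3*p + 16.7225)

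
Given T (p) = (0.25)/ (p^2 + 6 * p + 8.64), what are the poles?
Set denominator = 0: p^2 + 6*p + 8.64 = (p + 2.4)(p + 3.6) = 0 → Poles: -2.4, -3.6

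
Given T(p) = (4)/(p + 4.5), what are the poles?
Set denominator = 0: p + 4.5 = 0 → Poles: -4.5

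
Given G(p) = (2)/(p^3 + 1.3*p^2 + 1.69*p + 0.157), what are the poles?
Set denominator = 0: p^3 + 1.3*p^2 + 1.69*p + 0.157 = (p + 0.1)(p^2 + 1.2*p + 1.57) = 0 → Poles: -0.1, -0.6 + 1.1j, -0.6 - 1.1j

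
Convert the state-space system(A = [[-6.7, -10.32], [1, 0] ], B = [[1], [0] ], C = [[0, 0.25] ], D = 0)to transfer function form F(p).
F(p) = C(pI - A)⁻¹B + D.
Characteristic polynomial det(pI - A) = p^2 + 6.7*p + 10.32.
Numerator from C·adj(pI-A)·B + D·det(pI-A) = 0.25.
F(p) = (0.25)/(p^2 + 6.7*p + 10.32)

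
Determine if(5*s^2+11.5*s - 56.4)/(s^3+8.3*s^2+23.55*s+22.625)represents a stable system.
Denominator: s^3 + 8.3*s^2 + 23.55*s + 22.625 = (s + 2.5)(s^2 + 5.8*s + 9.05). Poles: -2.5, -2.9 + 0.8j, -2.9 - 0.8j. All Re(p)<0: Yes (stable)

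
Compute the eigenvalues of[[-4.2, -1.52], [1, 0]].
Eigenvalues solve det(λI - A) = 0.
Characteristic polynomial: λ^2 + 4.2*λ + 1.52 = 0.
Factor: (λ + 0.4)(λ + 3.8) = 0.
Roots: -0.4, -3.8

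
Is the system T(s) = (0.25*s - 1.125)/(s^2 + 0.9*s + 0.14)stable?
Denominator: s^2 + 0.9*s + 0.14 = (s + 0.2)(s + 0.7). Poles: -0.2, -0.7. All Re(p)<0: Yes (stable)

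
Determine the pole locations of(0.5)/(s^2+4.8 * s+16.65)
Set denominator = 0: s^2 + 4.8*s + 16.65 = 0 → Poles: -2.4 + 3.3j, -2.4 - 3.3j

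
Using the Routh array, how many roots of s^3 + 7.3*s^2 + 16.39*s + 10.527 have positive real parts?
Routh array:
s^3: [1, 16.39]; s^2: [7.3, 10.527]; s^1: [14.9479]; s^0: [10.527]
First column: [1, 7.3, 14.9479, 10.527]. Sign changes = RHP roots = 0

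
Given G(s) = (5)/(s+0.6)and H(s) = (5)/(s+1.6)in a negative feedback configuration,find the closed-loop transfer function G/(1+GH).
Closed-loop T = G/(1+GH).
Numerator: G_num * H_den = 5*s + 8.
Denominator: G_den * H_den + G_num * H_num = (s^2 + 2.2*s + 0.96) + (25) = s^2 + 2.2*s + 25.96.
T(s) = (5*s + 8)/(s^2 + 2.2*s + 25.96)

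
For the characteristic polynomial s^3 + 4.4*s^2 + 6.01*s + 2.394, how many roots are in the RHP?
s^3 + 4.4*s^2 + 6.01*s + 2.394 = (s + 0.7)(s + 1.9)(s + 1.8). Poles: -0.7, -1.8, -1.9. RHP poles (Re>0): 0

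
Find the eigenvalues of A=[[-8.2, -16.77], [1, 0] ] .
Eigenvalues solve det(λI - A) = 0.
Characteristic polynomial: λ^2 + 8.2*λ + 16.77 = 0.
Factor: (λ + 3.9)(λ + 4.3) = 0.
Roots: -3.9, -4.3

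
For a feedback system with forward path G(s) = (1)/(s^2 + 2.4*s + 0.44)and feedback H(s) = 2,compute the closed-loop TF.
Closed-loop T = G/(1+GH).
Numerator: G_num * H_den = 1.
Denominator: G_den * H_den + G_num * H_num = (s^2 + 2.4*s + 0.44) + (2) = s^2 + 2.4*s + 2.44.
T(s) = (1)/(s^2 + 2.4*s + 2.44)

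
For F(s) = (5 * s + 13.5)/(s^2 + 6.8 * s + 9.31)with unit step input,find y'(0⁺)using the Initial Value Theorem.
IVT: y'(0⁺) = lim_{s→∞} s²·Y(s) = lim_{s→∞} s·F(s).
deg(num) = 1, deg(den) = 2, relative degree = 1, so s·F(s) → (leading num)/(leading den) = 5/1 = 5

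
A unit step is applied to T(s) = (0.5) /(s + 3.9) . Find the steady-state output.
FVT: lim_{t→∞} y(t) = lim_{s→0} s*Y(s) where Y(s) = T(s)/s.
= lim_{s→0} T(s) = T(0) = num(0)/den(0) = 0.5/3.9 = 0.1282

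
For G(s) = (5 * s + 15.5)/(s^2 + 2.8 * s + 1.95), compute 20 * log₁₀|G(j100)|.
Substitute s = j*100: G(j100) = -0.000149639 - 0.0500139j.
|G(j100)| = sqrt(Re² + Im²) = 0.05001.
20*log₁₀(0.05001) = -26.02 dB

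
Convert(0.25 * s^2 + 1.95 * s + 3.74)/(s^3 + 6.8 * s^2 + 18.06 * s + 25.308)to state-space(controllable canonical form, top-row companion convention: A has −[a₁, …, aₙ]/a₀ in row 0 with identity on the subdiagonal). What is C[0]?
Reachable canonical form: C = numerator coefficients (right-aligned, zero-padded to length n).
num = 0.25*s^2 + 1.95*s + 3.74, C = [[0.25, 1.95, 3.74]].
C[0] = 0.25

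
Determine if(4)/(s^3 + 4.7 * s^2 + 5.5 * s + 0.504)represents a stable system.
Denominator: s^3 + 4.7*s^2 + 5.5*s + 0.504 = (s + 2.8)(s + 1.8)(s + 0.1). Poles: -0.1, -1.8, -2.8. All Re(p)<0: Yes (stable)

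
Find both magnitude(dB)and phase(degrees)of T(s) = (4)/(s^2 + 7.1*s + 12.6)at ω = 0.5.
Substitute s = j*0.5: T(j0.5) = 0.299167 - 0.0859955j.
|T| = 20*log₁₀(sqrt(Re²+Im²)) = -10.14 dB.
∠T = atan2(Im, Re) = -16.04°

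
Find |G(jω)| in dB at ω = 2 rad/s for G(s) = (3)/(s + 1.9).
Substitute s = j*2: G(j2) = 0.749014 - 0.788436j.
|G(j2)| = sqrt(Re² + Im²) = 1.087.
20*log₁₀(1.087) = 0.73 dB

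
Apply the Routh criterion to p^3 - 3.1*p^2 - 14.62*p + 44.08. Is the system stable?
Routh array:
p^3: [1, -14.62]; p^2: [-3.1, 44.08]; p^1: [-0.400645]; p^0: [44.08]
First column: [1, -3.1, -0.400645, 44.08]. Sign changes = 2.
No, unstable (2 RHP root(s))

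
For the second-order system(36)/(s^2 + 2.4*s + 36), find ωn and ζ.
Standard form: ωn²/(s²+2ζωn·s+ωn²).
const=36=ωn² → ωn=6, s coeff=2.4=2ζωn → ζ=0.2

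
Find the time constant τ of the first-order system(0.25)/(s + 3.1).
First-order system: τ = -1/pole. Pole = -3.1. τ = -1/(-3.1) = 0.3226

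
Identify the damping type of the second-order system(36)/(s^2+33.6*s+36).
Standard form: ωn²/(s²+2ζωn·s+ωn²) gives ωn=6, ζ=2.8.
Overdamped (ζ = 2.8 > 1)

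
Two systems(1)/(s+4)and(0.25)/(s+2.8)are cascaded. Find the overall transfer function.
Series: H = H₁ · H₂ = (n₁·n₂)/(d₁·d₂).
Num: n₁·n₂ = 0.25. Den: d₁·d₂ = s^2 + 6.8*s + 11.2.
H(s) = (0.25)/(s^2 + 6.8*s + 11.2)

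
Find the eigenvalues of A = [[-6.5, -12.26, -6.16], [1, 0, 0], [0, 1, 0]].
Eigenvalues solve det(λI - A) = 0.
Characteristic polynomial: λ^3 + 6.5*λ^2 + 12.26*λ + 6.16 = 0.
Factor: (λ + 0.8)(λ + 3.5)(λ + 2.2) = 0.
Roots: -0.8, -2.2, -3.5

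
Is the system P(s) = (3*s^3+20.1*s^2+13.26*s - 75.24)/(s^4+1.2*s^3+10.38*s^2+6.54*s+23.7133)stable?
Denominator: s^4 + 1.2*s^3 + 10.38*s^2 + 6.54*s + 23.7133 = (s^2 + 0.4*s + 6.29)(s^2 + 0.8*s + 3.77). Poles: -0.2 + 2.5j, -0.2 - 2.5j, -0.4 + 1.9j, -0.4 - 1.9j. All Re(p)<0: Yes (stable)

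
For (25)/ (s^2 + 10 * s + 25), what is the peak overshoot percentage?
Standard form: ωn²/(s²+2ζωn·s+ωn²) → ωn = 5, ζ = 1.
ζ ≥ 1, so the response is non-oscillatory: peak overshoot = 0%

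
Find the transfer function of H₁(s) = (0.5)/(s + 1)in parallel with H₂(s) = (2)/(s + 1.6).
Parallel: H = H₁ + H₂ = (n₁·d₂ + n₂·d₁)/(d₁·d₂).
n₁·d₂ = 0.5*s + 0.8. n₂·d₁ = 2*s + 2. Sum = 2.5*s + 2.8. d₁·d₂ = s^2 + 2.6*s + 1.6.
H(s) = (2.5*s + 2.8)/(s^2 + 2.6*s + 1.6)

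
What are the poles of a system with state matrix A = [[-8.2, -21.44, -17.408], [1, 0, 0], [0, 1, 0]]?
Eigenvalues solve det(λI - A) = 0.
Characteristic polynomial: λ^3 + 8.2*λ^2 + 21.44*λ + 17.408 = 0.
Factor: (λ + 3.2)(λ + 3.4)(λ + 1.6) = 0.
Roots: -1.6, -3.2, -3.4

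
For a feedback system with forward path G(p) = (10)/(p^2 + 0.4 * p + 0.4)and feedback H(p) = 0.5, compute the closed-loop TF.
Closed-loop T = G/(1+GH).
Numerator: G_num * H_den = 10.
Denominator: G_den * H_den + G_num * H_num = (p^2 + 0.4*p + 0.4) + (5) = p^2 + 0.4*p + 5.4.
T(p) = (10)/(p^2 + 0.4*p + 5.4)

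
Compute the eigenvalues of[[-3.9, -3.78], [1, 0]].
Eigenvalues solve det(λI - A) = 0.
Characteristic polynomial: λ^2 + 3.9*λ + 3.78 = 0.
Factor: (λ + 2.1)(λ + 1.8) = 0.
Roots: -1.8, -2.1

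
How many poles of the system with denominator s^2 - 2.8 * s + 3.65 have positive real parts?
Poles: 1.4 + 1.3j, 1.4 - 1.3j. RHP poles (Re>0): 2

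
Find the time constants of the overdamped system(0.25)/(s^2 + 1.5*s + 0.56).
Overdamped: real poles at -0.7, -0.8. τ = -1/pole → τ₁ = 1.429, τ₂ = 1.25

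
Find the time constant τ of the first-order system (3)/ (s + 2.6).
First-order system: τ = -1/pole. Pole = -2.6. τ = -1/(-2.6) = 0.3846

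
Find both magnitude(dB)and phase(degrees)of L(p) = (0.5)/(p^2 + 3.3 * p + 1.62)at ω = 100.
Substitute p = j*100: L(j100) = -4.99537e-05 - 1.64874e-06j.
|L| = 20*log₁₀(sqrt(Re²+Im²)) = -86.02 dB.
∠L = atan2(Im, Re) = -178.11°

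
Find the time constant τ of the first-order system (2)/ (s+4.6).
First-order system: τ = -1/pole. Pole = -4.6. τ = -1/(-4.6) = 0.2174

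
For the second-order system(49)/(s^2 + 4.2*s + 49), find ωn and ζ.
Standard form: ωn²/(s²+2ζωn·s+ωn²).
const=49=ωn² → ωn=7, s coeff=4.2=2ζωn → ζ=0.3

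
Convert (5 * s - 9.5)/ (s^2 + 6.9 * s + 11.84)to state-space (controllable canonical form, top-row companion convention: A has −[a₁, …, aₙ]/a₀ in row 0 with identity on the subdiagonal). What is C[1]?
Reachable canonical form: C = numerator coefficients (right-aligned, zero-padded to length n).
num = 5*s - 9.5, C = [[5, -9.5]].
C[1] = -9.5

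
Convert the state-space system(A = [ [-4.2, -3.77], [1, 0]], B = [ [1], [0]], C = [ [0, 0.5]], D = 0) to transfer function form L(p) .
L(p) = C(pI - A)⁻¹B + D.
Characteristic polynomial det(pI - A) = p^2 + 4.2*p + 3.77.
Numerator from C·adj(pI-A)·B + D·det(pI-A) = 0.5.
L(p) = (0.5)/(p^2 + 4.2*p + 3.77)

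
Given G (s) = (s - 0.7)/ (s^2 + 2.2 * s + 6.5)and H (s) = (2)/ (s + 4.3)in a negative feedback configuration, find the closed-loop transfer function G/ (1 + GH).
Closed-loop T = G/(1+GH).
Numerator: G_num * H_den = s^2 + 3.6*s - 3.01.
Denominator: G_den * H_den + G_num * H_num = (s^3 + 6.5*s^2 + 15.96*s + 27.95) + (2*s - 1.4) = s^3 + 6.5*s^2 + 17.96*s + 26.55.
T(s) = (s^2 + 3.6*s - 3.01)/(s^3 + 6.5*s^2 + 17.96*s + 26.55)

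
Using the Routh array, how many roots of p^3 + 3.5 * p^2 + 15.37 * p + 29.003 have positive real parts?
Routh array:
p^3: [1, 15.37]; p^2: [3.5, 29.003]; p^1: [7.08343]; p^0: [29.003]
First column: [1, 3.5, 7.08343, 29.003]. Sign changes = RHP roots = 0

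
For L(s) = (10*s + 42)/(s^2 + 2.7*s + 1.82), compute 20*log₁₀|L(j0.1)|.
Substitute s = j*0.1: L(j0.1) = 22.7799 - 2.84563j.
|L(j0.1)| = sqrt(Re² + Im²) = 22.96.
20*log₁₀(22.96) = 27.22 dB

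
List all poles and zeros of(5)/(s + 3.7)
Set denominator = 0: s + 3.7 = 0 → Poles: -3.7
Numerator is a nonzero constant (5) → Zeros: none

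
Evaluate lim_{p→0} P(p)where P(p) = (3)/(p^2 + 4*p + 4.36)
DC gain = P(0) = num(0)/den(0) = 3/4.36 = 0.6881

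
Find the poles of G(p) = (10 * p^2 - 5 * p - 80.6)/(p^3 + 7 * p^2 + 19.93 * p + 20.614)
Set denominator = 0: p^3 + 7*p^2 + 19.93*p + 20.614 = (p + 2.2)(p^2 + 4.8*p + 9.37) = 0 → Poles: -2.2, -2.4 + 1.9j, -2.4 - 1.9j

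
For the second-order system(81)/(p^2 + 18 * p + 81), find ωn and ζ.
Standard form: ωn²/(p²+2ζωn·p+ωn²).
const=81=ωn² → ωn=9, p coeff=18=2ζωn → ζ=1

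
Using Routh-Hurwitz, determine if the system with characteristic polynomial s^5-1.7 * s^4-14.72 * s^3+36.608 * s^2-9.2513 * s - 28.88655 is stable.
Routh array:
s^5: [1, -14.72, -9.2513]; s^4: [-1.7, 36.608, -28.88655]; s^3: [6.81412, -26.2434]; s^2: [30.0607, -28.88655]; s^1: [-19.6954]; s^0: [-28.88655]
First column: [1, -1.7, 6.81412, 30.0607, -19.6954, -28.88655]. Sign changes = 3.
No, unstable (3 RHP root(s))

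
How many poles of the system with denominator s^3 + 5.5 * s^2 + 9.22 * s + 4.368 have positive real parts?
s^3 + 5.5*s^2 + 9.22*s + 4.368 = (s + 2.6)(s + 0.8)(s + 2.1). Poles: -0.8, -2.1, -2.6. RHP poles (Re>0): 0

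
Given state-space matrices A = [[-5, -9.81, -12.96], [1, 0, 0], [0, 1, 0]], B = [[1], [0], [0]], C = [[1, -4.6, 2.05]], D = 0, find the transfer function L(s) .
L(s) = C(sI - A)⁻¹B + D.
Characteristic polynomial det(sI - A) = s^3 + 5*s^2 + 9.81*s + 12.96.
Numerator from C·adj(sI-A)·B + D·det(sI-A) = s^2 - 4.6*s + 2.05.
L(s) = (s^2 - 4.6*s + 2.05)/(s^3 + 5*s^2 + 9.81*s + 12.96)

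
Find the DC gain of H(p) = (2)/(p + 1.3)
DC gain = H(0) = num(0)/den(0) = 2/1.3 = 1.538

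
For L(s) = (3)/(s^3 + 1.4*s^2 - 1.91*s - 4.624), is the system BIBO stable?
Denominator: s^3 + 1.4*s^2 - 1.91*s - 4.624 = (s - 1.6)(s^2 + 3*s + 2.89). Poles: -1.5 + 0.8j, -1.5 - 0.8j, 1.6. All Re(p)<0: No (unstable)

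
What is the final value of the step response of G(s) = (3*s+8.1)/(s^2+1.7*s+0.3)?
FVT: lim_{t→∞} y(t) = lim_{s→0} s*Y(s) where Y(s) = G(s)/s.
= lim_{s→0} G(s) = G(0) = num(0)/den(0) = 8.1/0.3 = 27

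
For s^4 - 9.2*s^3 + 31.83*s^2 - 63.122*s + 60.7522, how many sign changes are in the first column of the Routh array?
Routh array:
s^4: [1, 31.83, 60.7522]; s^3: [-9.2, -63.122]; s^2: [24.9689, 60.7522]; s^1: [-40.7374]; s^0: [60.7522]
First column: [1, -9.2, 24.9689, -40.7374, 60.7522]. Sign changes = 4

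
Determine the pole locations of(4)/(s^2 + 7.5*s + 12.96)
Set denominator = 0: s^2 + 7.5*s + 12.96 = (s + 4.8)(s + 2.7) = 0 → Poles: -2.7, -4.8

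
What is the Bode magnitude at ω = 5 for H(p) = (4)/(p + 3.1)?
Substitute p = j*5: H(j5) = 0.358278 - 0.577868j.
|H(j5)| = sqrt(Re² + Im²) = 0.6799.
20*log₁₀(0.6799) = -3.35 dB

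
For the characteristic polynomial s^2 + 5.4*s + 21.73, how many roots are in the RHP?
Poles: -2.7 + 3.8j, -2.7 - 3.8j. RHP poles (Re>0): 0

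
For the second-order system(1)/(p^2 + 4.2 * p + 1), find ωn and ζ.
Standard form: ωn²/(p²+2ζωn·p+ωn²).
const=1=ωn² → ωn=1, p coeff=4.2=2ζωn → ζ=2.1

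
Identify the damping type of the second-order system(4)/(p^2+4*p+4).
Standard form: ωn²/(p²+2ζωn·p+ωn²) gives ωn=2, ζ=1.
Critically damped (ζ = 1)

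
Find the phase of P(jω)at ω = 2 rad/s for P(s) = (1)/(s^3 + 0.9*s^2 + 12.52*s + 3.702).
Substitute s = j*2: P(j2) = 0.000351274 - 0.0586833j.
∠P(j2) = atan2(Im, Re) = atan2(-0.0586833, 0.000351274) = -89.66°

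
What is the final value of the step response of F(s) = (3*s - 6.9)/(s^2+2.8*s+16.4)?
FVT: lim_{t→∞} y(t) = lim_{s→0} s*Y(s) where Y(s) = F(s)/s.
= lim_{s→0} F(s) = F(0) = num(0)/den(0) = -6.9/16.4 = -0.4207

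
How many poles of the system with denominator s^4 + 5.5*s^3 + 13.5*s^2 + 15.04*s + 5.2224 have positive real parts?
s^4 + 5.5*s^3 + 13.5*s^2 + 15.04*s + 5.2224 = (s + 0.6)(s + 1.7)(s^2 + 3.2*s + 5.12). Poles: -0.6, -1.6 + 1.6j, -1.6 - 1.6j, -1.7. RHP poles (Re>0): 0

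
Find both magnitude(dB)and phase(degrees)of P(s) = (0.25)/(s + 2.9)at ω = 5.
Substitute s = j*5: P(j5) = 0.0217001 - 0.0374139j.
|P| = 20*log₁₀(sqrt(Re²+Im²)) = -27.28 dB.
∠P = atan2(Im, Re) = -59.89°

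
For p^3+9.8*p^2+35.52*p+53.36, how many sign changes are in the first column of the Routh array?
Routh array:
p^3: [1, 35.52]; p^2: [9.8, 53.36]; p^1: [30.0751]; p^0: [53.36]
First column: [1, 9.8, 30.0751, 53.36]. Sign changes = 0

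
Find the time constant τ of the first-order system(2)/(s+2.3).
First-order system: τ = -1/pole. Pole = -2.3. τ = -1/(-2.3) = 0.4348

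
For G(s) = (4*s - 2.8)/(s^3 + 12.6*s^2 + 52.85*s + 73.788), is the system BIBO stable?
Denominator: s^3 + 12.6*s^2 + 52.85*s + 73.788 = (s + 3.9)(s + 4.3)(s + 4.4). Poles: -3.9, -4.3, -4.4. All Re(p)<0: Yes (stable)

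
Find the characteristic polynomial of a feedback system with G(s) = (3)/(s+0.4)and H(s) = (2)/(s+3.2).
Characteristic poly = G_den * H_den + G_num * H_num = (s^2 + 3.6*s + 1.28) + (6) = s^2 + 3.6*s + 7.28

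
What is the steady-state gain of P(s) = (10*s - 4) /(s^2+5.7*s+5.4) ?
DC gain = P(0) = num(0)/den(0) = -4/5.4 = -0.7407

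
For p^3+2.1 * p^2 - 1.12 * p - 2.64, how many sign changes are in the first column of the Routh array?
Routh array:
p^3: [1, -1.12]; p^2: [2.1, -2.64]; p^1: [0.137143]; p^0: [-2.64]
First column: [1, 2.1, 0.137143, -2.64]. Sign changes = 1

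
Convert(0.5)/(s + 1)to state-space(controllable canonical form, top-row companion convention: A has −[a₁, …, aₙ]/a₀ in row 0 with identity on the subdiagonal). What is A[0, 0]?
Reachable canonical form for den = s + 1: top row of A = -[a₁,a₂,...,aₙ]/a₀, ones on the subdiagonal, zeros elsewhere.
A = [[-1]].
A[0,0] = -1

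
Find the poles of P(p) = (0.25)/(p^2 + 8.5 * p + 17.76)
Set denominator = 0: p^2 + 8.5*p + 17.76 = (p + 4.8)(p + 3.7) = 0 → Poles: -3.7, -4.8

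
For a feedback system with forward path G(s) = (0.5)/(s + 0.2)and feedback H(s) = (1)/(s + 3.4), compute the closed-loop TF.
Closed-loop T = G/(1+GH).
Numerator: G_num * H_den = 0.5*s + 1.7.
Denominator: G_den * H_den + G_num * H_num = (s^2 + 3.6*s + 0.68) + (0.5) = s^2 + 3.6*s + 1.18.
T(s) = (0.5*s + 1.7)/(s^2 + 3.6*s + 1.18)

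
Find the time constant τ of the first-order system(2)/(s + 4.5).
First-order system: τ = -1/pole. Pole = -4.5. τ = -1/(-4.5) = 0.2222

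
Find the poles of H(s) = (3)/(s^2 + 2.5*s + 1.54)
Set denominator = 0: s^2 + 2.5*s + 1.54 = (s + 1.1)(s + 1.4) = 0 → Poles: -1.1, -1.4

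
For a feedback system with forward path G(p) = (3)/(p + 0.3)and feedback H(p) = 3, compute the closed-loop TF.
Closed-loop T = G/(1+GH).
Numerator: G_num * H_den = 3.
Denominator: G_den * H_den + G_num * H_num = (p + 0.3) + (9) = p + 9.3.
T(p) = (3)/(p + 9.3)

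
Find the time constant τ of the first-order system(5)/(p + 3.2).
First-order system: τ = -1/pole. Pole = -3.2. τ = -1/(-3.2) = 0.3125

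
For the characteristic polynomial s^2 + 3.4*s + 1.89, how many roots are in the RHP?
s^2 + 3.4*s + 1.89 = (s + 2.7)(s + 0.7). Poles: -0.7, -2.7. RHP poles (Re>0): 0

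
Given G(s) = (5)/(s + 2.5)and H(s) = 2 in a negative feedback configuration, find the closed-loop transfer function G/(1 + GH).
Closed-loop T = G/(1+GH).
Numerator: G_num * H_den = 5.
Denominator: G_den * H_den + G_num * H_num = (s + 2.5) + (10) = s + 12.5.
T(s) = (5)/(s + 12.5)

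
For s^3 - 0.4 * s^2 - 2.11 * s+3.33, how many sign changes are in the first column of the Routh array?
Routh array:
s^3: [1, -2.11]; s^2: [-0.4, 3.33]; s^1: [6.215]; s^0: [3.33]
First column: [1, -0.4, 6.215, 3.33]. Sign changes = 2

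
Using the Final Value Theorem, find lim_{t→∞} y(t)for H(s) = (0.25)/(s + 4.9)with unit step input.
FVT: lim_{t→∞} y(t) = lim_{s→0} s*Y(s) where Y(s) = H(s)/s.
= lim_{s→0} H(s) = H(0) = num(0)/den(0) = 0.25/4.9 = 0.05102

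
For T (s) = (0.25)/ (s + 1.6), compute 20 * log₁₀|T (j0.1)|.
Substitute s = j*0.1: T(j0.1) = 0.155642 - 0.00972763j.
|T(j0.1)| = sqrt(Re² + Im²) = 0.1559.
20*log₁₀(0.1559) = -16.14 dB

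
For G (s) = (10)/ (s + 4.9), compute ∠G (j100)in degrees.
Substitute s = j*100: G(j100) = 0.00488826 - 0.0997605j.
∠G(j100) = atan2(Im, Re) = atan2(-0.0997605, 0.00488826) = -87.19°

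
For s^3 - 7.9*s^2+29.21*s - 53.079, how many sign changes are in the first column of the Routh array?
Routh array:
s^3: [1, 29.21]; s^2: [-7.9, -53.079]; s^1: [22.4911]; s^0: [-53.079]
First column: [1, -7.9, 22.4911, -53.079]. Sign changes = 3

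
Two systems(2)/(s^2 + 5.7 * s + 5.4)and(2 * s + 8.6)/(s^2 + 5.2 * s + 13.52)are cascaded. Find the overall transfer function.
Series: H = H₁ · H₂ = (n₁·n₂)/(d₁·d₂).
Num: n₁·n₂ = 4*s + 17.2. Den: d₁·d₂ = s^4 + 10.9*s^3 + 48.56*s^2 + 105.144*s + 73.008.
H(s) = (4*s + 17.2)/(s^4 + 10.9*s^3 + 48.56*s^2 + 105.144*s + 73.008)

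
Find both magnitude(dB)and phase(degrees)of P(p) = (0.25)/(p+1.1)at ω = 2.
Substitute p = j*2: P(j2) = 0.0527831 - 0.0959693j.
|P| = 20*log₁₀(sqrt(Re²+Im²)) = -19.21 dB.
∠P = atan2(Im, Re) = -61.19°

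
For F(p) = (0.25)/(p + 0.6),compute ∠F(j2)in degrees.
Substitute p = j*2: F(j2) = 0.0344037 - 0.114679j.
∠F(j2) = atan2(Im, Re) = atan2(-0.114679, 0.0344037) = -73.30°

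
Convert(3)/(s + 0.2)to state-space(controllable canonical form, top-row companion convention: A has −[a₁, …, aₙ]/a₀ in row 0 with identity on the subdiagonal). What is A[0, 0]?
Reachable canonical form for den = s + 0.2: top row of A = -[a₁,a₂,...,aₙ]/a₀, ones on the subdiagonal, zeros elsewhere.
A = [[-0.2]].
A[0,0] = -0.2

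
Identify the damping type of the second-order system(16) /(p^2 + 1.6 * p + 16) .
Standard form: ωn²/(p²+2ζωn·p+ωn²) gives ωn=4, ζ=0.2.
Underdamped (ζ = 0.2 < 1)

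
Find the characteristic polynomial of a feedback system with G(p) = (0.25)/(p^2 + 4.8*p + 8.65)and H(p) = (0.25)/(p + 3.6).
Characteristic poly = G_den * H_den + G_num * H_num = (p^3 + 8.4*p^2 + 25.93*p + 31.14) + (0.0625) = p^3 + 8.4*p^2 + 25.93*p + 31.2025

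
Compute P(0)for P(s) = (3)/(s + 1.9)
DC gain = P(0) = num(0)/den(0) = 3/1.9 = 1.579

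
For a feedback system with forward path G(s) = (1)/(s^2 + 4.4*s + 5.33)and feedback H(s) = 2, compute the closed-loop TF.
Closed-loop T = G/(1+GH).
Numerator: G_num * H_den = 1.
Denominator: G_den * H_den + G_num * H_num = (s^2 + 4.4*s + 5.33) + (2) = s^2 + 4.4*s + 7.33.
T(s) = (1)/(s^2 + 4.4*s + 7.33)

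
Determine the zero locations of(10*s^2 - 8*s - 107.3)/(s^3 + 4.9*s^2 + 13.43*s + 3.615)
Set numerator = 0: 10*s^2 - 8*s - 107.3 = 10*(s + 2.9)(s - 3.7) = 0 → Zeros: -2.9, 3.7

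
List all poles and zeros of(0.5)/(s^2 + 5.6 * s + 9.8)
Set denominator = 0: s^2 + 5.6*s + 9.8 = 0 → Poles: -2.8 + 1.4j, -2.8 - 1.4j
Numerator is a nonzero constant (0.5) → Zeros: none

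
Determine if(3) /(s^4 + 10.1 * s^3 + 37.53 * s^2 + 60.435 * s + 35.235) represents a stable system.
Denominator: s^4 + 10.1*s^3 + 37.53*s^2 + 60.435*s + 35.235 = (s + 1.5)(s + 3)(s + 2.9)(s + 2.7). Poles: -1.5, -2.7, -2.9, -3. All Re(p)<0: Yes (stable)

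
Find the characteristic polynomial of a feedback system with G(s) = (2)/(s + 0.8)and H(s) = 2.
Characteristic poly = G_den * H_den + G_num * H_num = (s + 0.8) + (4) = s + 4.8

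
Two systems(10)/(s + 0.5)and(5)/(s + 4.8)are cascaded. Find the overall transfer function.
Series: H = H₁ · H₂ = (n₁·n₂)/(d₁·d₂).
Num: n₁·n₂ = 50. Den: d₁·d₂ = s^2 + 5.3*s + 2.4.
H(s) = (50)/(s^2 + 5.3*s + 2.4)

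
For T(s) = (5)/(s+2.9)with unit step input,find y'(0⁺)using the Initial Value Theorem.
IVT: y'(0⁺) = lim_{s→∞} s²·Y(s) = lim_{s→∞} s·T(s).
deg(num) = 0, deg(den) = 1, relative degree = 1, so s·T(s) → (leading num)/(leading den) = 5/1 = 5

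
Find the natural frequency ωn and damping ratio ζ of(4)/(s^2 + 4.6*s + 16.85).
Underdamped: complex pole -2.3 + 3.4j. ωn = |pole| = 4.105, ζ = -Re(pole)/ωn = 0.5603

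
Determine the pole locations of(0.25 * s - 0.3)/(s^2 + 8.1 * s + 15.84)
Set denominator = 0: s^2 + 8.1*s + 15.84 = (s + 3.3)(s + 4.8) = 0 → Poles: -3.3, -4.8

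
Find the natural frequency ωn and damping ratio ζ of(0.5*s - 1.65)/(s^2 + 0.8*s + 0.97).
Underdamped: complex pole -0.4 + 0.9j. ωn = |pole| = 0.9849, ζ = -Re(pole)/ωn = 0.4061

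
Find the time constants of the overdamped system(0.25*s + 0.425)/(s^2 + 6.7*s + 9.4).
Overdamped: real poles at -4.7, -2. τ = -1/pole → τ₁ = 0.2128, τ₂ = 0.5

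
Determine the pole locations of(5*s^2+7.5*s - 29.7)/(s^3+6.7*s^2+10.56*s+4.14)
Set denominator = 0: s^3 + 6.7*s^2 + 10.56*s + 4.14 = (s + 0.6)(s + 1.5)(s + 4.6) = 0 → Poles: -0.6, -1.5, -4.6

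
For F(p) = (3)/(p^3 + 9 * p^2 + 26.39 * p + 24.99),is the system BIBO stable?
Denominator: p^3 + 9*p^2 + 26.39*p + 24.99 = (p + 3.4)(p + 2.1)(p + 3.5). Poles: -2.1, -3.4, -3.5. All Re(p)<0: Yes (stable)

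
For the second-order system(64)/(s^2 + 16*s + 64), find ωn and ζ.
Standard form: ωn²/(s²+2ζωn·s+ωn²).
const=64=ωn² → ωn=8, s coeff=16=2ζωn → ζ=1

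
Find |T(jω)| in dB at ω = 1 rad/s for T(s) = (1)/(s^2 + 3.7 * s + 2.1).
Substitute s = j*1: T(j1) = 0.0738255 - 0.248322j.
|T(j1)| = sqrt(Re² + Im²) = 0.2591.
20*log₁₀(0.2591) = -11.73 dB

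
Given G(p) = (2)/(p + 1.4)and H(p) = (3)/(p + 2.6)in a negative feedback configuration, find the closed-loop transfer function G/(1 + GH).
Closed-loop T = G/(1+GH).
Numerator: G_num * H_den = 2*p + 5.2.
Denominator: G_den * H_den + G_num * H_num = (p^2 + 4*p + 3.64) + (6) = p^2 + 4*p + 9.64.
T(p) = (2*p + 5.2)/(p^2 + 4*p + 9.64)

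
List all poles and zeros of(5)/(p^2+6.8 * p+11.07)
Set denominator = 0: p^2 + 6.8*p + 11.07 = (p + 2.7)(p + 4.1) = 0 → Poles: -2.7, -4.1
Numerator is a nonzero constant (5) → Zeros: none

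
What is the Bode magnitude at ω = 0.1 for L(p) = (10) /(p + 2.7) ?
Substitute p = j*0.1: L(j0.1) = 3.69863 - 0.136986j.
|L(j0.1)| = sqrt(Re² + Im²) = 3.701.
20*log₁₀(3.701) = 11.37 dB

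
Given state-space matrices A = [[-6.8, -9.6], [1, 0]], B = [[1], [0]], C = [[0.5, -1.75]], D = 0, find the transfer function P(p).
P(p) = C(pI - A)⁻¹B + D.
Characteristic polynomial det(pI - A) = p^2 + 6.8*p + 9.6.
Numerator from C·adj(pI-A)·B + D·det(pI-A) = 0.5*p - 1.75.
P(p) = (0.5*p - 1.75)/(p^2 + 6.8*p + 9.6)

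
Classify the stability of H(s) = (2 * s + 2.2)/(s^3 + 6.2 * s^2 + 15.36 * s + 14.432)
Denominator: s^3 + 6.2*s^2 + 15.36*s + 14.432 = (s + 2.2)(s^2 + 4*s + 6.56). Poles: -2 + 1.6j, -2 - 1.6j, -2.2. Stable (all poles in LHP)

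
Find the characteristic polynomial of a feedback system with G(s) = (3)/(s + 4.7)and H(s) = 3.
Characteristic poly = G_den * H_den + G_num * H_num = (s + 4.7) + (9) = s + 13.7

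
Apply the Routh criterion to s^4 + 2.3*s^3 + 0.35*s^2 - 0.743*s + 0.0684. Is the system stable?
Routh array:
s^4: [1, 0.35, 0.0684]; s^3: [2.3, -0.743]; s^2: [0.673043, 0.0684]; s^1: [-0.976744]; s^0: [0.0684]
First column: [1, 2.3, 0.673043, -0.976744, 0.0684]. Sign changes = 2.
No, unstable (2 RHP root(s))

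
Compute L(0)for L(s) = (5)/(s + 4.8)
DC gain = L(0) = num(0)/den(0) = 5/4.8 = 1.042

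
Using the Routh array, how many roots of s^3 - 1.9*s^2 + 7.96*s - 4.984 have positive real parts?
Routh array:
s^3: [1, 7.96]; s^2: [-1.9, -4.984]; s^1: [5.33684]; s^0: [-4.984]
First column: [1, -1.9, 5.33684, -4.984]. Sign changes = RHP roots = 3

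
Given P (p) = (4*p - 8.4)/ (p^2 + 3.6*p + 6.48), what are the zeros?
Set numerator = 0: 4*p - 8.4 = 0 → Zeros: 2.1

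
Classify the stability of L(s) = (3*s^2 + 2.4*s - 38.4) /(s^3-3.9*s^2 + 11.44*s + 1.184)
Denominator: s^3 - 3.9*s^2 + 11.44*s + 1.184 = (s + 0.1)(s^2 - 4*s + 11.84). Poles: -0.1, 2 + 2.8j, 2 - 2.8j. Unstable (2 pole(s) in RHP)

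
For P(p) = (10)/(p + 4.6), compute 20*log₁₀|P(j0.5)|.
Substitute p = j*0.5: P(j0.5) = 2.14853 - 0.233536j.
|P(j0.5)| = sqrt(Re² + Im²) = 2.161.
20*log₁₀(2.161) = 6.69 dB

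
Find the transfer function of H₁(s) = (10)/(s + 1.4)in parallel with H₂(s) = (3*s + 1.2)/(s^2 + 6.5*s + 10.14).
Parallel: H = H₁ + H₂ = (n₁·d₂ + n₂·d₁)/(d₁·d₂).
n₁·d₂ = 10*s^2 + 65*s + 101.4. n₂·d₁ = 3*s^2 + 5.4*s + 1.68. Sum = 13*s^2 + 70.4*s + 103.08. d₁·d₂ = s^3 + 7.9*s^2 + 19.24*s + 14.196.
H(s) = (13*s^2 + 70.4*s + 103.08)/(s^3 + 7.9*s^2 + 19.24*s + 14.196)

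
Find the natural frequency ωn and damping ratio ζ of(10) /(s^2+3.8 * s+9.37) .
Underdamped: complex pole -1.9 + 2.4j. ωn = |pole| = 3.061, ζ = -Re(pole)/ωn = 0.6207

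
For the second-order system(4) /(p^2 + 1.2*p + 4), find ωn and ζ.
Standard form: ωn²/(p²+2ζωn·p+ωn²).
const=4=ωn² → ωn=2, p coeff=1.2=2ζωn → ζ=0.3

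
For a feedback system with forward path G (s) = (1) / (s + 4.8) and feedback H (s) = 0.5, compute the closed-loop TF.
Closed-loop T = G/(1+GH).
Numerator: G_num * H_den = 1.
Denominator: G_den * H_den + G_num * H_num = (s + 4.8) + (0.5) = s + 5.3.
T(s) = (1)/(s + 5.3)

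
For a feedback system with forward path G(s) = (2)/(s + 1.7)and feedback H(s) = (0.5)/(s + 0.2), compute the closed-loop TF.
Closed-loop T = G/(1+GH).
Numerator: G_num * H_den = 2*s + 0.4.
Denominator: G_den * H_den + G_num * H_num = (s^2 + 1.9*s + 0.34) + (1) = s^2 + 1.9*s + 1.34.
T(s) = (2*s + 0.4)/(s^2 + 1.9*s + 1.34)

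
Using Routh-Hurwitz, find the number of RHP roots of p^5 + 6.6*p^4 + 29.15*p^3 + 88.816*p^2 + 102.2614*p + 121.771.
Routh array:
p^5: [1, 29.15, 102.2614]; p^4: [6.6, 88.816, 121.771]; p^3: [15.693, 83.8112]; p^2: [53.5676, 121.771]; p^1: [48.1375]; p^0: [121.771]
First column: [1, 6.6, 15.693, 53.5676, 48.1375, 121.771]. Sign changes = RHP roots = 0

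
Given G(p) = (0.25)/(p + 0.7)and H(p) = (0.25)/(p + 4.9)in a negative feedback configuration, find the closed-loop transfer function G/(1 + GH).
Closed-loop T = G/(1+GH).
Numerator: G_num * H_den = 0.25*p + 1.225.
Denominator: G_den * H_den + G_num * H_num = (p^2 + 5.6*p + 3.43) + (0.0625) = p^2 + 5.6*p + 3.4925.
T(p) = (0.25*p + 1.225)/(p^2 + 5.6*p + 3.4925)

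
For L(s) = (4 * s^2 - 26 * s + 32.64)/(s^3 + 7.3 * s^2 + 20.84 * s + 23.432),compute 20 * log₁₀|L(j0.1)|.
Substitute s = j*0.1: L(j0.1) = 1.37475 - 0.233897j.
|L(j0.1)| = sqrt(Re² + Im²) = 1.395.
20*log₁₀(1.395) = 2.89 dB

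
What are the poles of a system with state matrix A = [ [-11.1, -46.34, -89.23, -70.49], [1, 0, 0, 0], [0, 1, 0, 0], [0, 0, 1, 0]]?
Eigenvalues solve det(λI - A) = 0.
Characteristic polynomial: λ^4 + 11.1*λ^3 + 46.34*λ^2 + 89.23*λ + 70.49 = 0.
Factor: (λ + 3.5)(λ + 3.8)(λ^2 + 3.8*λ + 5.3) = 0.
Roots: -1.9 + 1.3j, -1.9 - 1.3j, -3.5, -3.8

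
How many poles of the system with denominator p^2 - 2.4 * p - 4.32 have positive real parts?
p^2 - 2.4*p - 4.32 = (p - 3.6)(p + 1.2). Poles: -1.2, 3.6. RHP poles (Re>0): 1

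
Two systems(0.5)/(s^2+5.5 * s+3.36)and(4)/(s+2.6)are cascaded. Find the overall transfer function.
Series: H = H₁ · H₂ = (n₁·n₂)/(d₁·d₂).
Num: n₁·n₂ = 2. Den: d₁·d₂ = s^3 + 8.1*s^2 + 17.66*s + 8.736.
H(s) = (2)/(s^3 + 8.1*s^2 + 17.66*s + 8.736)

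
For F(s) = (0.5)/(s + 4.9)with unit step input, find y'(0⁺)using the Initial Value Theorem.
IVT: y'(0⁺) = lim_{s→∞} s²·Y(s) = lim_{s→∞} s·F(s).
deg(num) = 0, deg(den) = 1, relative degree = 1, so s·F(s) → (leading num)/(leading den) = 0.5/1 = 0.5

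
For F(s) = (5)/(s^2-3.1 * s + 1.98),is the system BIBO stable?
Denominator: s^2 - 3.1*s + 1.98 = (s - 0.9)(s - 2.2). Poles: 0.9, 2.2. All Re(p)<0: No (unstable)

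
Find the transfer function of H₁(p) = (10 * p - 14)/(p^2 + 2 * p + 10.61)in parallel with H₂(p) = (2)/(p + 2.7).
Parallel: H = H₁ + H₂ = (n₁·d₂ + n₂·d₁)/(d₁·d₂).
n₁·d₂ = 10*p^2 + 13*p - 37.8. n₂·d₁ = 2*p^2 + 4*p + 21.22. Sum = 12*p^2 + 17*p - 16.58. d₁·d₂ = p^3 + 4.7*p^2 + 16.01*p + 28.647.
H(p) = (12*p^2 + 17*p - 16.58)/(p^3 + 4.7*p^2 + 16.01*p + 28.647)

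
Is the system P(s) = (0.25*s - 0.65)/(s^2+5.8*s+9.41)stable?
Denominator: s^2 + 5.8*s + 9.41. Poles: -2.9 + 1j, -2.9 - 1j. All Re(p)<0: Yes (stable)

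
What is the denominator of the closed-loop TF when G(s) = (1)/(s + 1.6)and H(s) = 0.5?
Characteristic poly = G_den * H_den + G_num * H_num = (s + 1.6) + (0.5) = s + 2.1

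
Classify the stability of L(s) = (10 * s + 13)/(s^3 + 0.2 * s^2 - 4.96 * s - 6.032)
Denominator: s^3 + 0.2*s^2 - 4.96*s - 6.032 = (s - 2.6)(s^2 + 2.8*s + 2.32). Poles: -1.4 + 0.6j, -1.4 - 0.6j, 2.6. Unstable (1 pole(s) in RHP)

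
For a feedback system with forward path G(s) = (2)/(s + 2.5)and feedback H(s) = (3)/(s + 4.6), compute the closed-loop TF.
Closed-loop T = G/(1+GH).
Numerator: G_num * H_den = 2*s + 9.2.
Denominator: G_den * H_den + G_num * H_num = (s^2 + 7.1*s + 11.5) + (6) = s^2 + 7.1*s + 17.5.
T(s) = (2*s + 9.2)/(s^2 + 7.1*s + 17.5)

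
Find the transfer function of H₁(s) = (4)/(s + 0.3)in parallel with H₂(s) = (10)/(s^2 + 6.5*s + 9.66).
Parallel: H = H₁ + H₂ = (n₁·d₂ + n₂·d₁)/(d₁·d₂).
n₁·d₂ = 4*s^2 + 26*s + 38.64. n₂·d₁ = 10*s + 3. Sum = 4*s^2 + 36*s + 41.64. d₁·d₂ = s^3 + 6.8*s^2 + 11.61*s + 2.898.
H(s) = (4*s^2 + 36*s + 41.64)/(s^3 + 6.8*s^2 + 11.61*s + 2.898)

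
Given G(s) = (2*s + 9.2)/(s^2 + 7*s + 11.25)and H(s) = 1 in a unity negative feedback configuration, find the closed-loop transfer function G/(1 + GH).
Closed-loop T = G/(1+GH).
Numerator: G_num * H_den = 2*s + 9.2.
Denominator: G_den * H_den + G_num * H_num = (s^2 + 7*s + 11.25) + (2*s + 9.2) = s^2 + 9*s + 20.45.
T(s) = (2*s + 9.2)/(s^2 + 9*s + 20.45)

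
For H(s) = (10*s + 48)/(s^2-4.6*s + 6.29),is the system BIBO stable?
Denominator: s^2 - 4.6*s + 6.29. Poles: 2.3 + 1j, 2.3 - 1j. All Re(p)<0: No (unstable)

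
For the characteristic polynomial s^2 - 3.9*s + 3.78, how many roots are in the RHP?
s^2 - 3.9*s + 3.78 = (s - 1.8)(s - 2.1). Poles: 1.8, 2.1. RHP poles (Re>0): 2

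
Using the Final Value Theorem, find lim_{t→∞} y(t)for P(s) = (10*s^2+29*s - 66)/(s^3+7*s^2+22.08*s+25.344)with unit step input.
FVT: lim_{t→∞} y(t) = lim_{s→0} s*Y(s) where Y(s) = P(s)/s.
= lim_{s→0} P(s) = P(0) = num(0)/den(0) = -66/25.344 = -2.604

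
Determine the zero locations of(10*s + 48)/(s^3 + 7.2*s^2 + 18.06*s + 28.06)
Set numerator = 0: 10*s + 48 = 0 → Zeros: -4.8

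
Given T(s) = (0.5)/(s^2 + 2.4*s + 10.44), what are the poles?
Set denominator = 0: s^2 + 2.4*s + 10.44 = 0 → Poles: -1.2 + 3j, -1.2 - 3j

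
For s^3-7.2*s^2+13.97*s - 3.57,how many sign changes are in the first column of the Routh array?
Routh array:
s^3: [1, 13.97]; s^2: [-7.2, -3.57]; s^1: [13.4742]; s^0: [-3.57]
First column: [1, -7.2, 13.4742, -3.57]. Sign changes = 3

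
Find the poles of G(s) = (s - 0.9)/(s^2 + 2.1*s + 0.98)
Set denominator = 0: s^2 + 2.1*s + 0.98 = (s + 0.7)(s + 1.4) = 0 → Poles: -0.7, -1.4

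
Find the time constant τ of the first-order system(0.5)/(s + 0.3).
First-order system: τ = -1/pole. Pole = -0.3. τ = -1/(-0.3) = 3.333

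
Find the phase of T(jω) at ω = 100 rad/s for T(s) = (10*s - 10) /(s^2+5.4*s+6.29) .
Substitute s = j*100: T(j100) = 0.00638878 - 0.0997177j.
∠T(j100) = atan2(Im, Re) = atan2(-0.0997177, 0.00638878) = -86.33°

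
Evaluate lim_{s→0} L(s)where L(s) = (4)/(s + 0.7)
DC gain = L(0) = num(0)/den(0) = 4/0.7 = 5.714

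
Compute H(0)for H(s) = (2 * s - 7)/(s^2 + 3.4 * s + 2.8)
DC gain = H(0) = num(0)/den(0) = -7/2.8 = -2.5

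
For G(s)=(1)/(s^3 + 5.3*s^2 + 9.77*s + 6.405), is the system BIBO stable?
Denominator: s^3 + 5.3*s^2 + 9.77*s + 6.405 = (s + 2.1)(s^2 + 3.2*s + 3.05). Poles: -1.6 + 0.7j, -1.6 - 0.7j, -2.1. All Re(p)<0: Yes (stable)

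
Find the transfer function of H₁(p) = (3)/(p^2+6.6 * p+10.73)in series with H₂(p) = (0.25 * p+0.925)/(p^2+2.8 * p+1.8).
Series: H = H₁ · H₂ = (n₁·n₂)/(d₁·d₂).
Num: n₁·n₂ = 0.75*p + 2.775. Den: d₁·d₂ = p^4 + 9.4*p^3 + 31.01*p^2 + 41.924*p + 19.314.
H(p) = (0.75*p + 2.775)/(p^4 + 9.4*p^3 + 31.01*p^2 + 41.924*p + 19.314)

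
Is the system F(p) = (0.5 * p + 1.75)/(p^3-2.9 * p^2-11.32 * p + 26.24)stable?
Denominator: p^3 - 2.9*p^2 - 11.32*p + 26.24 = (p - 4.1)(p - 2)(p + 3.2). Poles: -3.2, 2, 4.1. All Re(p)<0: No (unstable)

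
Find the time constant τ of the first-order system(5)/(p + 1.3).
First-order system: τ = -1/pole. Pole = -1.3. τ = -1/(-1.3) = 0.7692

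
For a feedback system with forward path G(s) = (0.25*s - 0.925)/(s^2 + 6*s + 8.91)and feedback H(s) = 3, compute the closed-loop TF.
Closed-loop T = G/(1+GH).
Numerator: G_num * H_den = 0.25*s - 0.925.
Denominator: G_den * H_den + G_num * H_num = (s^2 + 6*s + 8.91) + (0.75*s - 2.775) = s^2 + 6.75*s + 6.135.
T(s) = (0.25*s - 0.925)/(s^2 + 6.75*s + 6.135)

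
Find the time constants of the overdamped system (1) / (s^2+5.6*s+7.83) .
Overdamped: real poles at -2.9, -2.7. τ = -1/pole → τ₁ = 0.3448, τ₂ = 0.3704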